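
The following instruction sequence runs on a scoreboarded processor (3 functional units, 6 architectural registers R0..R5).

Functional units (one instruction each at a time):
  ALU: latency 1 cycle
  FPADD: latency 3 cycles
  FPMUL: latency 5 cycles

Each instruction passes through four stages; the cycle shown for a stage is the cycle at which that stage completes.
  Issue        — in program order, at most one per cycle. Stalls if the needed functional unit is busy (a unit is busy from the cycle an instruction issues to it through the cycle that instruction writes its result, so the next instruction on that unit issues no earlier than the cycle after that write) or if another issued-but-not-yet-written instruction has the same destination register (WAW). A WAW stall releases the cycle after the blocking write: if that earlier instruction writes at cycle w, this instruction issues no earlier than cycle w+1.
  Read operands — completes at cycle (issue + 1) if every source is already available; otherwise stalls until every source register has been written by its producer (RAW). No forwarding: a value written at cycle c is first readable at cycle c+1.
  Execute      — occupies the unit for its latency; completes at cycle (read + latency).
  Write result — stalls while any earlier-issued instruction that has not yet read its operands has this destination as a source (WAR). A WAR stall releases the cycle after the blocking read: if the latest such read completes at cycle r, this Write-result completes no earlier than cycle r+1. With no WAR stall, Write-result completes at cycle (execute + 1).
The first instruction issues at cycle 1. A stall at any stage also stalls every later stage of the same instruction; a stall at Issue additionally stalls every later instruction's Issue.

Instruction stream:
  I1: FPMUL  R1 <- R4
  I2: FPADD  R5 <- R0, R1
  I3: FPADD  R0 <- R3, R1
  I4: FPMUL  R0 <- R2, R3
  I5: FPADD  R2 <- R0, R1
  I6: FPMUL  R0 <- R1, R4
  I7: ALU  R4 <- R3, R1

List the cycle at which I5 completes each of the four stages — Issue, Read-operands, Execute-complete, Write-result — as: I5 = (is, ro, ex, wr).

t=1  I1 dispatched to FPMUL
t=2  I1 operands ready · I2 dispatched to FPADD
t=7  I1 complete
t=8  R1←I1
t=9  I2 operands ready
t=12  I2 complete
t=13  R5←I2
t=14  I3 dispatched to FPADD
t=15  I3 operands ready
t=18  I3 complete
t=19  R0←I3
t=20  I4 dispatched to FPMUL
t=21  I4 operands ready · I5 dispatched to FPADD
t=26  I4 complete
t=27  R0←I4
t=28  I5 operands ready · I6 dispatched to FPMUL
t=29  I6 operands ready · I7 dispatched to ALU
t=30  I7 operands ready
t=31  I5 complete · I7 complete
t=32  R2←I5 · R4←I7
t=34  I6 complete
t=35  R0←I6

I5 = (21, 28, 31, 32)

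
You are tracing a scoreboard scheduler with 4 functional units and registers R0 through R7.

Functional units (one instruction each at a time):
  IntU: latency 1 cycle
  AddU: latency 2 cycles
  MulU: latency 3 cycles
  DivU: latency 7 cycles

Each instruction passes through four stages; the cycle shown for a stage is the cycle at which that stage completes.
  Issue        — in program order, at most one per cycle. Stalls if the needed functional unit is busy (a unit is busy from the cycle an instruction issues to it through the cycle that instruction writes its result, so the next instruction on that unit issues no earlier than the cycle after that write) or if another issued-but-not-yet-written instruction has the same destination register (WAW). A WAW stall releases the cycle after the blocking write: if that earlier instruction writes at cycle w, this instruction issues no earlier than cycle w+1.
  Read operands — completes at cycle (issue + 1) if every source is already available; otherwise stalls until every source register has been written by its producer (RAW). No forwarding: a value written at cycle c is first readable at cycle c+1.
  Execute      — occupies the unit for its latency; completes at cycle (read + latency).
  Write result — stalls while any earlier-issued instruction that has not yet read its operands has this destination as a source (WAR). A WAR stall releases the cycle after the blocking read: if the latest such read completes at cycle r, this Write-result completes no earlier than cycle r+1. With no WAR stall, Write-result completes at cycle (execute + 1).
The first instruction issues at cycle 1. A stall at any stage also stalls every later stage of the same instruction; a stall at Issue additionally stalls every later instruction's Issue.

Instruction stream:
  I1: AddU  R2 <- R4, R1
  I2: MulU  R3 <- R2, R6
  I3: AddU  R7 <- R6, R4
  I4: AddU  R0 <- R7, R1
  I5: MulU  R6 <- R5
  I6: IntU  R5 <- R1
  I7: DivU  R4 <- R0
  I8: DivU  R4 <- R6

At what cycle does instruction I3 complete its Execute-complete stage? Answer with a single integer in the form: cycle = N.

1) issue 1, read 2, done 4, write 5
2) issue 2, read 6, done 9, write 10  <RAW R2: wait I1 write@5>
3) issue 6, read 7, done 9, write 10  <struct: AddU busy until I1 writes@5>
4) issue 11, read 12, done 14, write 15  <struct: AddU busy until I3 writes@10>
5) issue 12, read 13, done 16, write 17
6) issue 13, read 14, done 15, write 16
7) issue 14, read 16, done 23, write 24  <RAW R0: wait I4 write@15>
8) issue 25, read 26, done 33, write 34  <struct: DivU busy until I7 writes@24>

cycle = 9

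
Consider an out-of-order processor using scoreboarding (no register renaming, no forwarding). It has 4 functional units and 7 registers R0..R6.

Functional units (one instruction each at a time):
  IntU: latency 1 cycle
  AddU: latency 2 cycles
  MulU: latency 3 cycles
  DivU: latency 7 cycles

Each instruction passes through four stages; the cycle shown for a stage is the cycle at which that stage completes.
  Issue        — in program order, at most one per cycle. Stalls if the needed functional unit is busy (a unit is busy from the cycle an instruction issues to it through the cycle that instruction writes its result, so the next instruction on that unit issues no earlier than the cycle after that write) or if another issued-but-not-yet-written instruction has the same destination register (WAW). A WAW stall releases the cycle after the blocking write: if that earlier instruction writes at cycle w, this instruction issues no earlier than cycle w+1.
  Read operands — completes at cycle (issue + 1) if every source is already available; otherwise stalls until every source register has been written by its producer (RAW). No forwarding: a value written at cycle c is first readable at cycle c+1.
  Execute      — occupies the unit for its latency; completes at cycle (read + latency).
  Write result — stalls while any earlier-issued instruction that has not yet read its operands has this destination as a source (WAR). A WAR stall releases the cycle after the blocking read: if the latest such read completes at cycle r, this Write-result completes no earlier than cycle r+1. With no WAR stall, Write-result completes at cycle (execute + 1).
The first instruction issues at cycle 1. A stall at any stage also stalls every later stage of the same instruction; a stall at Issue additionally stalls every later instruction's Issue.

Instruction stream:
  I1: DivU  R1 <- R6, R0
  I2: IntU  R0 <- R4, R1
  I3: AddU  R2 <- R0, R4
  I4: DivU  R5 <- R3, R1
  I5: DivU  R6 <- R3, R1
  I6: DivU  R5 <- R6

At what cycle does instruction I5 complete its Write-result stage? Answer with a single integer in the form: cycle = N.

[1] issue I1 (DivU)
[2] I1 read-ops; issue I2 (IntU)
[3] issue I3 (AddU)
[9] I1 finished on DivU
[10] I1→R1
[11] I2 read-ops; issue I4 (DivU)
[12] I2 finished on IntU; I4 read-ops
[13] I2→R0
[14] I3 read-ops
[16] I3 finished on AddU
[17] I3→R2
[19] I4 finished on DivU
[20] I4→R5
[21] issue I5 (DivU)
[22] I5 read-ops
[29] I5 finished on DivU
[30] I5→R6
[31] issue I6 (DivU)
[32] I6 read-ops
[39] I6 finished on DivU
[40] I6→R5

cycle = 30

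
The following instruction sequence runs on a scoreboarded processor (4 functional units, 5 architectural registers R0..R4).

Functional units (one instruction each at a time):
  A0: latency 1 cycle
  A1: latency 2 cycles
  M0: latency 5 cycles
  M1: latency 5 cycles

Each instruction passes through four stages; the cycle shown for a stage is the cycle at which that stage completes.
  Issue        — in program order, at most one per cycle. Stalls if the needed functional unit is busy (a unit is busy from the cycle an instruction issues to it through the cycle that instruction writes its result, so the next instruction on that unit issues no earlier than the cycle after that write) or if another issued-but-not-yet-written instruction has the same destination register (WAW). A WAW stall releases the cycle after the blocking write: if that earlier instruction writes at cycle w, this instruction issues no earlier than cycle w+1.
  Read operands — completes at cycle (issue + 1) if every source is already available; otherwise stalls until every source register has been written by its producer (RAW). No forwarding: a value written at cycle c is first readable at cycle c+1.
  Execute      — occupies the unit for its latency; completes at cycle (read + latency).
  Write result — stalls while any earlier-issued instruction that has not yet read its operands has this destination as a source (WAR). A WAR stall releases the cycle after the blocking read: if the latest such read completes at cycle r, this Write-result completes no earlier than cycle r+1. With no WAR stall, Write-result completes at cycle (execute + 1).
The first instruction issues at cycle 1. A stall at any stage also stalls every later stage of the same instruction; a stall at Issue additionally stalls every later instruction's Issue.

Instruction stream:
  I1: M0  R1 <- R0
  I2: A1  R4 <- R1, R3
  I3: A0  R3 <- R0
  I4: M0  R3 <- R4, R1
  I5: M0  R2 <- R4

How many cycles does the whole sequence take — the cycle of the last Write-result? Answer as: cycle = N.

cycle = 27

I1  is:1  ro:2  ex:7  wr:8
I2  is:2  ro:9  ex:11  wr:12  — RAW R1: wait I1 write@8
I3  is:3  ro:4  ex:5  wr:10  — WAR R3: wait I2 read@9
I4  is:11  ro:13  ex:18  wr:19  — WAW R3: wait I3 write@10, RAW R4: wait I2 write@12
I5  is:20  ro:21  ex:26  wr:27  — struct: M0 busy until I4 writes@19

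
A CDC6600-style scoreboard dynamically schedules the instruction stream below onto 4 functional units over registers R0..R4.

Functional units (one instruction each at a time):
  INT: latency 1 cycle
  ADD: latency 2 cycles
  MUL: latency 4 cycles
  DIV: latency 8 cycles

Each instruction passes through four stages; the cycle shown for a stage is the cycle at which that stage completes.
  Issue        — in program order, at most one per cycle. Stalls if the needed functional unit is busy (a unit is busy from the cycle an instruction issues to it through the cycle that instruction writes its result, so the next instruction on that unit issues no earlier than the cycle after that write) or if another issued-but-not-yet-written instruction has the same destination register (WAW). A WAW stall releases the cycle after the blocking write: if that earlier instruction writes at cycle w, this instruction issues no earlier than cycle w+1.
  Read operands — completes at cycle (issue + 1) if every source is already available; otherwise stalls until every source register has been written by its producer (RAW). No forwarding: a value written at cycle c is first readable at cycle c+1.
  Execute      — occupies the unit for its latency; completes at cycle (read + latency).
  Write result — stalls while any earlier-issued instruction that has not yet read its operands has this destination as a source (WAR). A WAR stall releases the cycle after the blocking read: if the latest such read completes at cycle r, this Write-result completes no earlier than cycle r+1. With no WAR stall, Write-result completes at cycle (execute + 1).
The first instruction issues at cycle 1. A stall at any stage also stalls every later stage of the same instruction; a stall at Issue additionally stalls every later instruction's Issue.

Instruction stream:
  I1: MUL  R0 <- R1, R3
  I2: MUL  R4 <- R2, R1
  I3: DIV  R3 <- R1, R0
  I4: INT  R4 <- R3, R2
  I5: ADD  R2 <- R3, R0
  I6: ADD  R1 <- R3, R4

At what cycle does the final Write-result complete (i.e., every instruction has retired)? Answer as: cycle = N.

cycle = 28

I1  is:1  ro:2  ex:6  wr:7
I2  is:8  ro:9  ex:13  wr:14  — struct: MUL busy until I1 writes@7
I3  is:9  ro:10  ex:18  wr:19
I4  is:15  ro:20  ex:21  wr:22  — WAW R4: wait I2 write@14, RAW R3: wait I3 write@19
I5  is:16  ro:20  ex:22  wr:23  — RAW R3: wait I3 write@19
I6  is:24  ro:25  ex:27  wr:28  — struct: ADD busy until I5 writes@23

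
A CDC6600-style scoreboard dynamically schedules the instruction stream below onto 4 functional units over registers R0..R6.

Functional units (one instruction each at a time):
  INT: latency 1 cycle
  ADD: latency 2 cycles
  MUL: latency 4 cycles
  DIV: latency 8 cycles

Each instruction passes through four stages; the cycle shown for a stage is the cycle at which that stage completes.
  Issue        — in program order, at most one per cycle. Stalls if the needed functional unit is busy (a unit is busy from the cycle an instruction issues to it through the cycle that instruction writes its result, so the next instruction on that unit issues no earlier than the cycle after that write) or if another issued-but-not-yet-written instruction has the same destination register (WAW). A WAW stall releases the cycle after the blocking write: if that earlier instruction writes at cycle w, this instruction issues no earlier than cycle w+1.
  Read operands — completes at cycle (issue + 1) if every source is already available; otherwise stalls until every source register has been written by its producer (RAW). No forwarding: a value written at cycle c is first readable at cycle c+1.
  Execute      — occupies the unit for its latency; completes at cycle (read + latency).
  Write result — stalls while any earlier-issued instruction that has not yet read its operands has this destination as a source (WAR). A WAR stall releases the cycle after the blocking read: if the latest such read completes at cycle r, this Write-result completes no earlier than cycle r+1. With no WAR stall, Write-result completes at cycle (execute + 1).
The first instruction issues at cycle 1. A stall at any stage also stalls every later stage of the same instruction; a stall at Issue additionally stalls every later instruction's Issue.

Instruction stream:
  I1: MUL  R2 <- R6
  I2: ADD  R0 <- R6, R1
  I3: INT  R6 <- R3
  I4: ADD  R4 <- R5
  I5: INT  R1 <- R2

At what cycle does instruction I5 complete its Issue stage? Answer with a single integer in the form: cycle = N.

cycle = 8

  I1 | 1 | 2 | 6 | 7
  I2 | 2 | 3 | 5 | 6
  I3 | 3 | 4 | 5 | 6
  I4 | 7 | 8 | 10 | 11   struct: ADD busy until I2 writes@6
  I5 | 8 | 9 | 10 | 11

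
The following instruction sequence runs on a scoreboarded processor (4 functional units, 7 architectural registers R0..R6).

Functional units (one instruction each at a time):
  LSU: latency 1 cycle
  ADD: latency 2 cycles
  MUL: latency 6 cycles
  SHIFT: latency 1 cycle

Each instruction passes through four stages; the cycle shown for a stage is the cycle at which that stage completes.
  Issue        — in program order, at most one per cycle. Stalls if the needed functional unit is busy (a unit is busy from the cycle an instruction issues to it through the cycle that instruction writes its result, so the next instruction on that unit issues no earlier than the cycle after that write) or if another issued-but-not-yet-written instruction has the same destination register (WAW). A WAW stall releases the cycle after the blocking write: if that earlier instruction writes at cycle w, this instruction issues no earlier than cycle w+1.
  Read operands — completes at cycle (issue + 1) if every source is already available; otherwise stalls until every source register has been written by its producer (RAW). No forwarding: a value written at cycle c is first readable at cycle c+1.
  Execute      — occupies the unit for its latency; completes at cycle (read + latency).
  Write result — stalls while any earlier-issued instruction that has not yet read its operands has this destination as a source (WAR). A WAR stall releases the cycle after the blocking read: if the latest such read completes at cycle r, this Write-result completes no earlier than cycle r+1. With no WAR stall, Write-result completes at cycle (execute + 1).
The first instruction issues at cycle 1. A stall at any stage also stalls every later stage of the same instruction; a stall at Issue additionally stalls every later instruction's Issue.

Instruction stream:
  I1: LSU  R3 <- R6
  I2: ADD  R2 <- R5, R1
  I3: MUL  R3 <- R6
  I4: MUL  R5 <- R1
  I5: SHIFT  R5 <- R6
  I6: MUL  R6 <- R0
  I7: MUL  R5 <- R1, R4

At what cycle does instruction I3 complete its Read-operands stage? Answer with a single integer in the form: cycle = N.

I1  is:1  ro:2  ex:3  wr:4
I2  is:2  ro:3  ex:5  wr:6
I3  is:5  ro:6  ex:12  wr:13  — WAW R3: wait I1 write@4
I4  is:14  ro:15  ex:21  wr:22  — struct: MUL busy until I3 writes@13
I5  is:23  ro:24  ex:25  wr:26  — WAW R5: wait I4 write@22
I6  is:24  ro:25  ex:31  wr:32
I7  is:33  ro:34  ex:40  wr:41  — struct: MUL busy until I6 writes@32

cycle = 6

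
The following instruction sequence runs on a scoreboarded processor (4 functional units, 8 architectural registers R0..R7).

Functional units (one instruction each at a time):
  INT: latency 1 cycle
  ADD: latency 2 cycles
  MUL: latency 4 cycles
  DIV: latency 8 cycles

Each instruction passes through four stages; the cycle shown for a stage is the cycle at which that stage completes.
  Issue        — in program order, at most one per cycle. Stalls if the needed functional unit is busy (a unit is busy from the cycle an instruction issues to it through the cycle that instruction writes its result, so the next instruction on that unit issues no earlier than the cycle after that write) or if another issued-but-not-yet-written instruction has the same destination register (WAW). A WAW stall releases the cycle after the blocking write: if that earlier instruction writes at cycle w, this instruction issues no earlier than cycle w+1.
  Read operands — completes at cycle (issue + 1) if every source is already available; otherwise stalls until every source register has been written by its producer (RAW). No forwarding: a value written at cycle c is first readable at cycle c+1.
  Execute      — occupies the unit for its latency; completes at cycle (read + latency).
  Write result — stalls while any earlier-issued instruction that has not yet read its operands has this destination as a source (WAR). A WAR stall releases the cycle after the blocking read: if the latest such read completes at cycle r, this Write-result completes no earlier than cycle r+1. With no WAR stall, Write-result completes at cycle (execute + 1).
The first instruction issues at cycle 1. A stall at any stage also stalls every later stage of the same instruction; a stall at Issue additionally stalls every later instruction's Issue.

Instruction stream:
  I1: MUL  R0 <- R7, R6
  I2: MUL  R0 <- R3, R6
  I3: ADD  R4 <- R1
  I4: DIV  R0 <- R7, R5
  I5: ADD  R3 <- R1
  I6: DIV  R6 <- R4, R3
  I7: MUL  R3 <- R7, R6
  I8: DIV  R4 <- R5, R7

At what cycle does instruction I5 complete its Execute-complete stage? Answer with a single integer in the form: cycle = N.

cycle 1: I1→MUL
cycle 2: I1 RO
cycle 6: I1 EX
cycle 7: I1 WR R0
cycle 8: I2→MUL
cycle 9: I2 RO | I3→ADD
cycle 10: I3 RO
cycle 12: I3 EX
cycle 13: I2 EX | I3 WR R4
cycle 14: I2 WR R0
cycle 15: I4→DIV
cycle 16: I4 RO | I5→ADD
cycle 17: I5 RO
cycle 19: I5 EX
cycle 20: I5 WR R3
cycle 24: I4 EX
cycle 25: I4 WR R0
cycle 26: I6→DIV
cycle 27: I6 RO | I7→MUL
cycle 35: I6 EX
cycle 36: I6 WR R6
cycle 37: I7 RO | I8→DIV
cycle 38: I8 RO
cycle 41: I7 EX
cycle 42: I7 WR R3
cycle 46: I8 EX
cycle 47: I8 WR R4

cycle = 19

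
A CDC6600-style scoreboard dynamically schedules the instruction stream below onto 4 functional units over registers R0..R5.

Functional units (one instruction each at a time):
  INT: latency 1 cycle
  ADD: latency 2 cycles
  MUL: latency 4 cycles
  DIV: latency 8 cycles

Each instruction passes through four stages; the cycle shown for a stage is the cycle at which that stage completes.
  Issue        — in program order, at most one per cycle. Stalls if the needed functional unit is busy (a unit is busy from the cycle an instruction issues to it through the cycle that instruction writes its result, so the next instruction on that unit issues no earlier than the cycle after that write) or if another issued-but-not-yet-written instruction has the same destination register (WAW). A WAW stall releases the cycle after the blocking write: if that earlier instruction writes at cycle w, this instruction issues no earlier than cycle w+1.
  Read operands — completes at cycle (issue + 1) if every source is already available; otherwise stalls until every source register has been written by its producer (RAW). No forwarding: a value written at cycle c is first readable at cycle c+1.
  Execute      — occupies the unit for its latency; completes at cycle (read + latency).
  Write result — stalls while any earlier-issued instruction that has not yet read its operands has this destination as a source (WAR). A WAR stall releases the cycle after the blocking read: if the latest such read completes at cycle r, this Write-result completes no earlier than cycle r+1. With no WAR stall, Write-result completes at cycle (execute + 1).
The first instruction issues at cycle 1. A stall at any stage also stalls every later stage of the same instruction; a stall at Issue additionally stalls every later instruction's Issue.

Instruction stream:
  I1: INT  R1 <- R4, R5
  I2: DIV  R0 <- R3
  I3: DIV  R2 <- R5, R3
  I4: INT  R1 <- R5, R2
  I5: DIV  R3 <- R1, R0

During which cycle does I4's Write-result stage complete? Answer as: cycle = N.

cycle = 26

I1  is:1  ro:2  ex:3  wr:4
I2  is:2  ro:3  ex:11  wr:12
I3  is:13  ro:14  ex:22  wr:23  — struct: DIV busy until I2 writes@12
I4  is:14  ro:24  ex:25  wr:26  — RAW R2: wait I3 write@23
I5  is:24  ro:27  ex:35  wr:36  — struct: DIV busy until I3 writes@23, RAW R1: wait I4 write@26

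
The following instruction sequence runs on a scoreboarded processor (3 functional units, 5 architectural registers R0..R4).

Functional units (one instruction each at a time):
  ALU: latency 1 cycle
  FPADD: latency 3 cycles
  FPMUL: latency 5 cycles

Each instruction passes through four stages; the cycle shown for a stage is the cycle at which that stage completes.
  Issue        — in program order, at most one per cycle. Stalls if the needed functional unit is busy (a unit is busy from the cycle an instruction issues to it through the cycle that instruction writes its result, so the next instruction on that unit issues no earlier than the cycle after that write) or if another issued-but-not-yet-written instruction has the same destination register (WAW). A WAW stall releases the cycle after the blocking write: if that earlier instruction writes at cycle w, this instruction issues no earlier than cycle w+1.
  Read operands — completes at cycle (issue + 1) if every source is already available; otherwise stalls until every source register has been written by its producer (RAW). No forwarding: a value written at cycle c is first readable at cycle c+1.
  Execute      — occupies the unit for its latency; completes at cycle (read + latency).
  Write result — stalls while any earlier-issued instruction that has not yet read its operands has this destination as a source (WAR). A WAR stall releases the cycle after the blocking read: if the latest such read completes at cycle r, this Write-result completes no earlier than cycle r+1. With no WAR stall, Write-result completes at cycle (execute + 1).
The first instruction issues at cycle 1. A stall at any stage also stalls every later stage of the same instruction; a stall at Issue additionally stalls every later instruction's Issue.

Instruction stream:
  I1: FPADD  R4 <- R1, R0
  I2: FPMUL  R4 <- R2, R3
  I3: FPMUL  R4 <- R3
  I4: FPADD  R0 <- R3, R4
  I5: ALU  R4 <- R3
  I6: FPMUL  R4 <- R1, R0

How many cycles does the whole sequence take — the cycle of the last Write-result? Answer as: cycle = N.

cycle = 34

t=1  issue I1 (FPADD)
t=2  I1 read-ops
t=5  I1 finished on FPADD
t=6  I1→R4
t=7  issue I2 (FPMUL)
t=8  I2 read-ops
t=13  I2 finished on FPMUL
t=14  I2→R4
t=15  issue I3 (FPMUL)
t=16  I3 read-ops, issue I4 (FPADD)
t=21  I3 finished on FPMUL
t=22  I3→R4
t=23  I4 read-ops, issue I5 (ALU)
t=24  I5 read-ops
t=25  I5 finished on ALU
t=26  I4 finished on FPADD, I5→R4
t=27  I4→R0, issue I6 (FPMUL)
t=28  I6 read-ops
t=33  I6 finished on FPMUL
t=34  I6→R4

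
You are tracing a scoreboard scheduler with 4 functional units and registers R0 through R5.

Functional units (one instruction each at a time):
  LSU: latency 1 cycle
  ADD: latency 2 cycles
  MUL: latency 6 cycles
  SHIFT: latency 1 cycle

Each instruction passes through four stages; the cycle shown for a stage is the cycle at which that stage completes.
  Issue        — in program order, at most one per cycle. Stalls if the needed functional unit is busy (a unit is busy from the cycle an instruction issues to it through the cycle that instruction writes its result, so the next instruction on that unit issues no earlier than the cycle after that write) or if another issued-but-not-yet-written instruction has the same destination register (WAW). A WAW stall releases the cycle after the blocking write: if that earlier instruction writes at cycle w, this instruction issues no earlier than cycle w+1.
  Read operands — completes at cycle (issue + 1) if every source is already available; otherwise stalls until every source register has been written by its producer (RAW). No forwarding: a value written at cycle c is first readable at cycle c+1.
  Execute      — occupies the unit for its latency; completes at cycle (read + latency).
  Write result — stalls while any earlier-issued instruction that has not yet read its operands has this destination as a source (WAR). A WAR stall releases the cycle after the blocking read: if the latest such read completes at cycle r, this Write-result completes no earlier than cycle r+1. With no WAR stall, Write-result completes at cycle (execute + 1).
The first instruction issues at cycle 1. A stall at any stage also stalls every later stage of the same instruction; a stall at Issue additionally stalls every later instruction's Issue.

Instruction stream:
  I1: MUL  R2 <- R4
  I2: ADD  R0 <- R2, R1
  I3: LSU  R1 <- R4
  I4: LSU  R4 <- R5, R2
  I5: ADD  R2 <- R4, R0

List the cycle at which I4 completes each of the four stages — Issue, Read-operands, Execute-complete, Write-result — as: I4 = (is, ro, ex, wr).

[I1] 1/2/8/9
[I2] 2/10/12/13  (RAW R2: wait I1 write@9)
[I3] 3/4/5/11  (WAR R1: wait I2 read@10)
[I4] 12/13/14/15  (struct: LSU busy until I3 writes@11)
[I5] 14/16/18/19  (struct: ADD busy until I2 writes@13; RAW R4: wait I4 write@15)

I4 = (12, 13, 14, 15)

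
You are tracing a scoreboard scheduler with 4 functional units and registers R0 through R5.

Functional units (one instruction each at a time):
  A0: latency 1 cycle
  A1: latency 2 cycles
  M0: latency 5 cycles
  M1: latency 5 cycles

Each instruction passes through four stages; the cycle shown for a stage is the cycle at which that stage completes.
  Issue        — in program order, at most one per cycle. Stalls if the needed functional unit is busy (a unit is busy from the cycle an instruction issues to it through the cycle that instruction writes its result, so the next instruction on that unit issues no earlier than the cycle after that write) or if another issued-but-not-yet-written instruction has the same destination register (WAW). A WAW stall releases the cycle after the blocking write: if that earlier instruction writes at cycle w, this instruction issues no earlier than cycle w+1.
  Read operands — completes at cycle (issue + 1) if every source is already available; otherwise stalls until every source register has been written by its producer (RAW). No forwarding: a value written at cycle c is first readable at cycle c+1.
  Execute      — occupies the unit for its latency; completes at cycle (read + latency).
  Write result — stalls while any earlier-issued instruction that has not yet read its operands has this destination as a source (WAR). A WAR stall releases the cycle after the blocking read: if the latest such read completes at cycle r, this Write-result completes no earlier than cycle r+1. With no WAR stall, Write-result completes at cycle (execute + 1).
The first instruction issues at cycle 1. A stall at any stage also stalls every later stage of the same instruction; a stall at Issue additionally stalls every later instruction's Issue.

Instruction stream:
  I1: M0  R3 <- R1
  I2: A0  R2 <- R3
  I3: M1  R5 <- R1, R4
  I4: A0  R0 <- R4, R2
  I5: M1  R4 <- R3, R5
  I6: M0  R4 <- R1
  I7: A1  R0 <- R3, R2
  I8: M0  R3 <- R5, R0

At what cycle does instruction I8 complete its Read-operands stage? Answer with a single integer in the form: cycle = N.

cycle 1: issue I1 (M0)
cycle 2: I1 read-ops · issue I2 (A0)
cycle 3: issue I3 (M1)
cycle 4: I3 read-ops
cycle 7: I1 finished on M0
cycle 8: I1→R3
cycle 9: I2 read-ops · I3 finished on M1
cycle 10: I2 finished on A0 · I3→R5
cycle 11: I2→R2
cycle 12: issue I4 (A0)
cycle 13: I4 read-ops · issue I5 (M1)
cycle 14: I4 finished on A0 · I5 read-ops
cycle 15: I4→R0
cycle 19: I5 finished on M1
cycle 20: I5→R4
cycle 21: issue I6 (M0)
cycle 22: I6 read-ops · issue I7 (A1)
cycle 23: I7 read-ops
cycle 25: I7 finished on A1
cycle 26: I7→R0
cycle 27: I6 finished on M0
cycle 28: I6→R4
cycle 29: issue I8 (M0)
cycle 30: I8 read-ops
cycle 35: I8 finished on M0
cycle 36: I8→R3

cycle = 30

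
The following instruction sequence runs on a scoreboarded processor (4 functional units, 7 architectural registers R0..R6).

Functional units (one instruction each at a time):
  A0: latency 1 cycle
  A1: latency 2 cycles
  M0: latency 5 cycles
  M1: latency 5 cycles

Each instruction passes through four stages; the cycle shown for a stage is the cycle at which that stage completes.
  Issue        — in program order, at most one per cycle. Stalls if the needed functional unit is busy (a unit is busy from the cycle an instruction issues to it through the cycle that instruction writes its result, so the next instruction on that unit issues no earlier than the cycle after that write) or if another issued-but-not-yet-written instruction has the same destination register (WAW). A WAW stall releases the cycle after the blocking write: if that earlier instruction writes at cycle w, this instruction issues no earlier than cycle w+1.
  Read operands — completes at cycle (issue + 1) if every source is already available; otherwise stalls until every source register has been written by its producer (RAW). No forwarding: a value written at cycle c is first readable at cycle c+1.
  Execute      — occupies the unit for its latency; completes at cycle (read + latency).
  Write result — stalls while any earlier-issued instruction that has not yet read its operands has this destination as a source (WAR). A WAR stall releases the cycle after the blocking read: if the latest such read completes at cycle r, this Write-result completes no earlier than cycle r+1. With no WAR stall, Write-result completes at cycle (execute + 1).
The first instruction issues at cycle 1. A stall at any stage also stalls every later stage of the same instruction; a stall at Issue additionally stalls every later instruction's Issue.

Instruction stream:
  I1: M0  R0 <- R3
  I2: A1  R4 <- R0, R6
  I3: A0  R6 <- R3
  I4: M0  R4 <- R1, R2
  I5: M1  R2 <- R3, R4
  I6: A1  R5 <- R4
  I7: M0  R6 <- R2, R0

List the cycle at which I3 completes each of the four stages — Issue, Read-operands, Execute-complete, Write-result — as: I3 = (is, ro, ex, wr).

[1] I1→M0
[2] I1 RO; I2→A1
[3] I3→A0
[4] I3 RO
[5] I3 EX
[7] I1 EX
[8] I1 WR R0
[9] I2 RO
[10] I3 WR R6
[11] I2 EX
[12] I2 WR R4
[13] I4→M0
[14] I4 RO; I5→M1
[15] I6→A1
[19] I4 EX
[20] I4 WR R4
[21] I5 RO; I6 RO; I7→M0
[23] I6 EX
[24] I6 WR R5
[26] I5 EX
[27] I5 WR R2
[28] I7 RO
[33] I7 EX
[34] I7 WR R6

I3 = (3, 4, 5, 10)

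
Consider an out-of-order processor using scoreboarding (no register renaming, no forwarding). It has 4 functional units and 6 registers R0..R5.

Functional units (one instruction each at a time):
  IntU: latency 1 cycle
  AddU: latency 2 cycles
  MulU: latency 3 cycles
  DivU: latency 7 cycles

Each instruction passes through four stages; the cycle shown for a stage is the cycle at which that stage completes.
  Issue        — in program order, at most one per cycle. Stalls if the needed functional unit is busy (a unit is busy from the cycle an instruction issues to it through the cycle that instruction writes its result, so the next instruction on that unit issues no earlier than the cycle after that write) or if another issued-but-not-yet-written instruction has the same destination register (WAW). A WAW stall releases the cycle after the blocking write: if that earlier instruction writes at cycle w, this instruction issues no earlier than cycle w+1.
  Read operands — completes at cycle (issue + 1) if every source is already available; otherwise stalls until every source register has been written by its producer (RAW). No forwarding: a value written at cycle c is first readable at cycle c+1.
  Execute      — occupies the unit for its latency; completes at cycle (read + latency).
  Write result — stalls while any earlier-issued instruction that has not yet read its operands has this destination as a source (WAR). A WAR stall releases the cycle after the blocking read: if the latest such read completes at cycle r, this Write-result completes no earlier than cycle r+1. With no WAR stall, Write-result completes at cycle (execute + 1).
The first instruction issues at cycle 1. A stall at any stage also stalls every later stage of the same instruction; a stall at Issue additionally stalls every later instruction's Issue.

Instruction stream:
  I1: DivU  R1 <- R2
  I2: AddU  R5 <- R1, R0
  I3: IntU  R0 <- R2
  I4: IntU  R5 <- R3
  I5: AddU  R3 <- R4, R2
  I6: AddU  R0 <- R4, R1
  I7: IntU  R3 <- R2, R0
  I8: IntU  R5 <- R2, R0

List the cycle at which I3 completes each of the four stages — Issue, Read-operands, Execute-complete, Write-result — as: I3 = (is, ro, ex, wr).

[I1] 1/2/9/10
[I2] 2/11/13/14  (RAW R1: wait I1 write@10)
[I3] 3/4/5/12  (WAR R0: wait I2 read@11)
[I4] 15/16/17/18  (WAW R5: wait I2 write@14)
[I5] 16/17/19/20
[I6] 21/22/24/25  (struct: AddU busy until I5 writes@20)
[I7] 22/26/27/28  (RAW R0: wait I6 write@25)
[I8] 29/30/31/32  (struct: IntU busy until I7 writes@28)

I3 = (3, 4, 5, 12)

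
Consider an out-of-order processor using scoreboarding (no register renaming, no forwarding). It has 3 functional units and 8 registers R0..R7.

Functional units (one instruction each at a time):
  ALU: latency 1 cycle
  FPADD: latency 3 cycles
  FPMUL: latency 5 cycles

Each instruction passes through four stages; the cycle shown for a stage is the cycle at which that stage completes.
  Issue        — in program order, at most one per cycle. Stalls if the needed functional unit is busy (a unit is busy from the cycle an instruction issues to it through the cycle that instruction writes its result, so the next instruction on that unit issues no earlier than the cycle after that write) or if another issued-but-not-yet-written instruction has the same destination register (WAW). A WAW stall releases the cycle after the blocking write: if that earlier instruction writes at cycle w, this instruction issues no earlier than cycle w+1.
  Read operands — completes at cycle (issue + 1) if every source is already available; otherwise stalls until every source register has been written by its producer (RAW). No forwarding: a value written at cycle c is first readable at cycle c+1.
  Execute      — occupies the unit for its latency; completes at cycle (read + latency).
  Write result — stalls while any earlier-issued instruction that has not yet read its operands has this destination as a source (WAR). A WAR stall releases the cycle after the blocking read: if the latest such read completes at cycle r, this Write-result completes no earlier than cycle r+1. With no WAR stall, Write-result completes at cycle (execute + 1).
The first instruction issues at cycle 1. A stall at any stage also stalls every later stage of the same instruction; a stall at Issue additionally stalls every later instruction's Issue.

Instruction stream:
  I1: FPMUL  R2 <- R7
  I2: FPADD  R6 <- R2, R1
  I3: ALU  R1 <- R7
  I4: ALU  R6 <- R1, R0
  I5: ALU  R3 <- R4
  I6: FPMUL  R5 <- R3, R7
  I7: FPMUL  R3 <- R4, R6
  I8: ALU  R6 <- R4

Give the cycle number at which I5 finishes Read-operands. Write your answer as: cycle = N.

c1: I1 issues→FPMUL
c2: I1 reads | I2 issues→FPADD
c3: I3 issues→ALU
c4: I3 reads
c5: I3 exec-done
c7: I1 exec-done
c8: I1 writes R2
c9: I2 reads
c10: I3 writes R1
c12: I2 exec-done
c13: I2 writes R6
c14: I4 issues→ALU
c15: I4 reads
c16: I4 exec-done
c17: I4 writes R6
c18: I5 issues→ALU
c19: I5 reads | I6 issues→FPMUL
c20: I5 exec-done
c21: I5 writes R3
c22: I6 reads
c27: I6 exec-done
c28: I6 writes R5
c29: I7 issues→FPMUL
c30: I7 reads | I8 issues→ALU
c31: I8 reads
c32: I8 exec-done
c33: I8 writes R6
c35: I7 exec-done
c36: I7 writes R3

cycle = 19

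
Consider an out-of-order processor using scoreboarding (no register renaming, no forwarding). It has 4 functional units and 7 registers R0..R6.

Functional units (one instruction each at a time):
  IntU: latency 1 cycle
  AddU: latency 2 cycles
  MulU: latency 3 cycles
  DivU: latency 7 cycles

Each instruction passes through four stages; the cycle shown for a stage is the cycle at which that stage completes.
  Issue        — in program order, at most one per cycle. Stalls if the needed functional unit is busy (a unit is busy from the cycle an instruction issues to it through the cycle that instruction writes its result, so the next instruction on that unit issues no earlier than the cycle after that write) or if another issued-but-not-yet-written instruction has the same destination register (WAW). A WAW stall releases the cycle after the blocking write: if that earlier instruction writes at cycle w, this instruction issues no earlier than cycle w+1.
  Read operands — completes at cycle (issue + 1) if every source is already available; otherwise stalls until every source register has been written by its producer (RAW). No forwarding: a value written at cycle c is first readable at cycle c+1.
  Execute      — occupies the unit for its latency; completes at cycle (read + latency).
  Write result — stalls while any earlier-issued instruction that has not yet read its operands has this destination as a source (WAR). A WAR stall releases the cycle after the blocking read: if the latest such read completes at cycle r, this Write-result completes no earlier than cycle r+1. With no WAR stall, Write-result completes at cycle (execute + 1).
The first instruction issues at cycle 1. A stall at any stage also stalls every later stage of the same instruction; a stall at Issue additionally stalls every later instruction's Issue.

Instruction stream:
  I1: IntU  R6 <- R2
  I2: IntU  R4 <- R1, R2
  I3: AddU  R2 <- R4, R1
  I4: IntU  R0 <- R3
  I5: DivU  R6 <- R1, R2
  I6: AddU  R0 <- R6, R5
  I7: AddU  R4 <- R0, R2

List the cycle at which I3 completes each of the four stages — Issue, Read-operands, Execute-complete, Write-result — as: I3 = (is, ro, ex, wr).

I3 = (6, 9, 11, 12)

t=1  issue I1 (IntU)
t=2  I1 read-ops
t=3  I1 finished on IntU
t=4  I1→R6
t=5  issue I2 (IntU)
t=6  I2 read-ops, issue I3 (AddU)
t=7  I2 finished on IntU
t=8  I2→R4
t=9  I3 read-ops, issue I4 (IntU)
t=10  I4 read-ops, issue I5 (DivU)
t=11  I3 finished on AddU, I4 finished on IntU
t=12  I3→R2, I4→R0
t=13  I5 read-ops, issue I6 (AddU)
t=20  I5 finished on DivU
t=21  I5→R6
t=22  I6 read-ops
t=24  I6 finished on AddU
t=25  I6→R0
t=26  issue I7 (AddU)
t=27  I7 read-ops
t=29  I7 finished on AddU
t=30  I7→R4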